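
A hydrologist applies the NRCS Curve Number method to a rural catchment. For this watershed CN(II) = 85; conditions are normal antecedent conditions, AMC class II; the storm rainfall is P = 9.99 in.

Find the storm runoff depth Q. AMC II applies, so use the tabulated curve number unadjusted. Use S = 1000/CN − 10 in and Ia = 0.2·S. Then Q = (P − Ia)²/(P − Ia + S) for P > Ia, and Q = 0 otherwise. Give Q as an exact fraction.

Q = 89467563/10983700 in ≈ 8.145 in

Average conditions: CN = 85 (no AMC adjustment).
Retention S: 1000/CN − 10 with CN=85.000 → S = 30/17 ≈ 1.765 in
Ia = 0.2·(30/17) = 6/17 in ≈ 0.353 in
P − Ia = 9.990 − 0.353 = 16383/1700 ≈ 9.637 in (> 0, runoff occurs)
Q: (16383/1700)² ÷ (19383/1700) = 89467563/10983700 in (≈ 8.145 in)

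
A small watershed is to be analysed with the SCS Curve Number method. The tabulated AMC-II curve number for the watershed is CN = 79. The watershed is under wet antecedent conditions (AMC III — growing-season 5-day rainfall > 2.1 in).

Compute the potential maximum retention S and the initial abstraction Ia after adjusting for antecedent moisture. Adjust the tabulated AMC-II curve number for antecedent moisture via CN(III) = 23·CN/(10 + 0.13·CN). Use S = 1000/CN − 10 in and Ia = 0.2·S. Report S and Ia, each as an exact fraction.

S = 2100/1817 in ≈ 1.156 in; Ia = 420/1817 in ≈ 0.231 in

Wet (AMC III): CN(III) = 23·79/(10 + 0.13·79) = 1817/(2027/100) = 181700/2027 ≈ 89.640
S = 1000/(181700/2027) − 10 = 2100/1817 in ≈ 1.156 in
Ia = 0.2S: 0.2·1.156 = 0.231 in (exactly 420/1817)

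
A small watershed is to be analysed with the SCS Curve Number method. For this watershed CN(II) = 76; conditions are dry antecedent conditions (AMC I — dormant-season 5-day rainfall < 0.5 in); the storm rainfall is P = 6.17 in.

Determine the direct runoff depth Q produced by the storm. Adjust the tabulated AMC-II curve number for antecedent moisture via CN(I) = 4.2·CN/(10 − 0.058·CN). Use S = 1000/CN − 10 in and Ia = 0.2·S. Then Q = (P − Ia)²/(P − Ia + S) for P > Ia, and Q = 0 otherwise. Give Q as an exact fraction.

Adjust CN=76 to AMC I: 4.2·76/(10 − 0.058·76) → (1596/5) ÷ (699/125) = 13300/233 ≈ 57.082
Max retention: S = 1000/(13300/233) − 10 = 1000/133 in (≈ 7.519 in)
Ia = 0.2·(1000/133) = 200/133 in ≈ 1.504 in
Excess rainfall: 6.170 − 1.504 = 4.666 in; P > Ia so Q > 0
Runoff Q = (P−Ia)²/(P−Ia+S) = (4.666)²/(4.666+7.519) = 3851567721/2155411300 ≈ 1.787 in

Q = 3851567721/2155411300 in ≈ 1.787 in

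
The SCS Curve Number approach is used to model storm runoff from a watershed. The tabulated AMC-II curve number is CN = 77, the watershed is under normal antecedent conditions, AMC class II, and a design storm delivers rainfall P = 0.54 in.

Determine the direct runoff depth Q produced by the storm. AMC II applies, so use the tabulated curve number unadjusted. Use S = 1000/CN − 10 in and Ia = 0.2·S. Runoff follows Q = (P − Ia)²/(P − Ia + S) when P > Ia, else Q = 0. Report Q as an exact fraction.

Average conditions: CN = 77 (no AMC adjustment).
S = 1000/77 − 10 = 230/77 in ≈ 2.987 in
Initial abstraction Ia = S/5 = (230/77)/5 = 46/77 ≈ 0.597 in
P = 0.540 ≤ Ia = 0.597 in: entire storm abstracted, Q = 0.

Q = 0 in ≈ 0.000 in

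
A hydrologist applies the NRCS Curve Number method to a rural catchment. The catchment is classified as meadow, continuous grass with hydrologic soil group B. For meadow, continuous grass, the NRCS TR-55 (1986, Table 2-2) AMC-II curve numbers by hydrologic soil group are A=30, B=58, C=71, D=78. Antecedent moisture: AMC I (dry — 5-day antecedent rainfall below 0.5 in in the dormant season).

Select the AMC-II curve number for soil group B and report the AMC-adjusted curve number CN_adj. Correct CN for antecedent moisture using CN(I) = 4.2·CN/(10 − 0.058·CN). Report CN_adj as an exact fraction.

CN_adj = 2900/79 ≈ 36.709

NRCS table: meadow, continuous grass, soil group B → CN(II) = 58
CN(I) from CN(II)=58: (4.2·58)/(10 − 0.058·58) = 2900/79 ≈ 36.709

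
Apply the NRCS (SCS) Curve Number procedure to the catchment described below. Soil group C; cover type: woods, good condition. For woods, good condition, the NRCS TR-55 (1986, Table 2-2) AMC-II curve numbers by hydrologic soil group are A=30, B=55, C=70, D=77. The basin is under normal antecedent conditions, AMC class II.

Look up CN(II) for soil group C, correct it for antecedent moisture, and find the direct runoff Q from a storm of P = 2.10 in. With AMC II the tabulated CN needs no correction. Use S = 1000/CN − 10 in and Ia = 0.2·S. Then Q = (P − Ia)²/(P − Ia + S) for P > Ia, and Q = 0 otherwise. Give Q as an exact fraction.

Q = 841/3010 in ≈ 0.279 in

NRCS table: woods, good condition, soil group C → CN(II) = 70
AMC II — tabulated CN = 70 applies directly.
Max retention: S = 1000/70 − 10 = 30/7 in (≈ 4.286 in)
Initial abstraction Ia = S/5 = (30/7)/5 = 6/7 ≈ 0.857 in
Since P=2.100 > Ia=0.857: effective rainfall P−Ia = 87/70 in
Runoff Q = (P−Ia)²/(P−Ia+S) = (1.243)²/(1.243+4.286) = 841/3010 ≈ 0.279 in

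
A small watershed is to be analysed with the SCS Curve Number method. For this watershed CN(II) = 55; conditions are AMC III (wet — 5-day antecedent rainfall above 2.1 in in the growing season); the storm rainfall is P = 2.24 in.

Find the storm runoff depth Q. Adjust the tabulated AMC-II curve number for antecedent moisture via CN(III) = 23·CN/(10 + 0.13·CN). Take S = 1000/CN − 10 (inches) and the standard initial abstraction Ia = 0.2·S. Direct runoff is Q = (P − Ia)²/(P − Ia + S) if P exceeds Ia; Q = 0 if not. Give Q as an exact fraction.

Q = 11683778/25432825 in ≈ 0.459 in

Wet (AMC III): CN(III) = 23·55/(10 + 0.13·55) = 1265/(343/20) = 25300/343 ≈ 73.761
Retention S: 1000/CN − 10 with CN=73.761 → S = 900/253 ≈ 3.557 in
Ia = 0.2·(900/253) = 180/253 in ≈ 0.711 in
P − Ia = 2.240 − 0.711 = 9668/6325 ≈ 1.529 in (> 0, runoff occurs)
Runoff Q = (P−Ia)²/(P−Ia+S) = (1.529)²/(1.529+3.557) = 11683778/25432825 ≈ 0.459 in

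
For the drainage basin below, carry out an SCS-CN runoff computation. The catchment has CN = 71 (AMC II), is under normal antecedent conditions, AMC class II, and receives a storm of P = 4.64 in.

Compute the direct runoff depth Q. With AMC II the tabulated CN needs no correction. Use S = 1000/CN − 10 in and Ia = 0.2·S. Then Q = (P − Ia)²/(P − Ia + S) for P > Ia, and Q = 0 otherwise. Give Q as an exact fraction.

Q = 396981/214775 in ≈ 1.848 in

Average conditions: CN = 71 (no AMC adjustment).
S = 1000/71 − 10 = 290/71 in ≈ 4.085 in
Ia = 0.2S: 0.2·4.085 = 0.817 in (exactly 58/71)
Excess rainfall: 4.640 − 0.817 = 3.823 in; P > Ia so Q > 0
Runoff Q = (P−Ia)²/(P−Ia+S) = (3.823)²/(3.823+4.085) = 396981/214775 ≈ 1.848 in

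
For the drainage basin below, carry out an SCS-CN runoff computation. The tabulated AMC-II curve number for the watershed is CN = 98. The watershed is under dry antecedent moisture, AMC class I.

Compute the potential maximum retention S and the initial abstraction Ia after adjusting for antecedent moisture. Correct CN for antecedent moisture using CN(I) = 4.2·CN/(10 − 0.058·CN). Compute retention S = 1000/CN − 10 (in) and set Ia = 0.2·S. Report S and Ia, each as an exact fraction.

Adjust CN=98 to AMC I: 4.2·98/(10 − 0.058·98) → (2058/5) ÷ (1079/250) = 102900/1079 ≈ 95.366
S = 1000/(102900/1079) − 10 = 500/1029 in ≈ 0.486 in
Initial abstraction Ia = S/5 = (500/1029)/5 = 100/1029 ≈ 0.097 in

S = 500/1029 in ≈ 0.486 in; Ia = 100/1029 in ≈ 0.097 in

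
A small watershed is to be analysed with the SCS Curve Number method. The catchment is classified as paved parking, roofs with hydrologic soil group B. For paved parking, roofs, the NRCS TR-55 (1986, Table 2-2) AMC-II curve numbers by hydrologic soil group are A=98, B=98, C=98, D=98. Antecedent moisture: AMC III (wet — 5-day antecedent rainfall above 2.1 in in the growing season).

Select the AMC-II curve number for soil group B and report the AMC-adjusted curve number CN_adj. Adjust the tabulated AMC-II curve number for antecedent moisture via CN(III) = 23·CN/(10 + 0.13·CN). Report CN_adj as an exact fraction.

CN_adj = 112700/1137 ≈ 99.120

NRCS table: paved parking, roofs, soil group B → CN(II) = 98
Adjust CN=98 to AMC III: 23·98/(10 + 0.13·98) → 2254 ÷ (1137/50) = 112700/1137 ≈ 99.120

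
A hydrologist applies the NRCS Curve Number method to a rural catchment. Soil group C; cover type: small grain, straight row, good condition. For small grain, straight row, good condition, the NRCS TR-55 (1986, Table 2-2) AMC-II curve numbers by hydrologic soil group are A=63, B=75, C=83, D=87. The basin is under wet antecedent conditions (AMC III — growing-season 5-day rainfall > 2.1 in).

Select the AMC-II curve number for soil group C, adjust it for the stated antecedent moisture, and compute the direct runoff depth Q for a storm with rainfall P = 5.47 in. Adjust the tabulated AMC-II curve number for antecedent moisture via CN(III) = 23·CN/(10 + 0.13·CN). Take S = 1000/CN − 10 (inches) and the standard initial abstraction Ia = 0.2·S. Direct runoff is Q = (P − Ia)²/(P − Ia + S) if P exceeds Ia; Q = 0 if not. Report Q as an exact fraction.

NRCS table: small grain, straight row, good condition, soil group C → CN(II) = 83
CN(III) from CN(II)=83: (23·83)/(10 + 0.13·83) = 190900/2079 ≈ 91.823
S = 1000/(190900/2079) − 10 = 1700/1909 in ≈ 0.891 in
Initial abstraction Ia = S/5 = (1700/1909)/5 = 340/1909 ≈ 0.178 in
Since P=5.470 > Ia=0.178: effective rainfall P−Ia = 1010223/190900 in
Runoff Q = (P−Ia)²/(P−Ia+S) = (5.292)²/(5.292+0.891) = 1020550509729/225304570700 ≈ 4.530 in

Q = 1020550509729/225304570700 in ≈ 4.530 in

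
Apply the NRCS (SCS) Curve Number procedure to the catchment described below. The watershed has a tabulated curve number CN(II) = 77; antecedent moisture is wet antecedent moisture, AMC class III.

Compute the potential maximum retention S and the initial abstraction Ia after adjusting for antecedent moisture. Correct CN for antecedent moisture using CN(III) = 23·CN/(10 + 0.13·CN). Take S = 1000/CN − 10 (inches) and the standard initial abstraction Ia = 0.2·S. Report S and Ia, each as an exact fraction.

Wet (AMC III): CN(III) = 23·77/(10 + 0.13·77) = 1771/(2001/100) = 7700/87 ≈ 88.506
Max retention: S = 1000/(7700/87) − 10 = 100/77 in (≈ 1.299 in)
Ia = 0.2·(100/77) = 20/77 in ≈ 0.260 in

S = 100/77 in ≈ 1.299 in; Ia = 20/77 in ≈ 0.260 in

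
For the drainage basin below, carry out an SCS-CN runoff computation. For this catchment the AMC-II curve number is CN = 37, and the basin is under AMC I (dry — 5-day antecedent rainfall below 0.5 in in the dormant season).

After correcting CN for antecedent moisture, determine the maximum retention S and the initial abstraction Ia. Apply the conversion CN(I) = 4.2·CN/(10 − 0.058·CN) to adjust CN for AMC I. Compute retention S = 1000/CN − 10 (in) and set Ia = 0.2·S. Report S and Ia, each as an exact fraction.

S = 1500/37 in ≈ 40.541 in; Ia = 300/37 in ≈ 8.108 in

CN(I) from CN(II)=37: (4.2·37)/(10 − 0.058·37) = 3700/187 ≈ 19.786
S = 1000/(3700/187) − 10 = 1500/37 in ≈ 40.541 in
Ia = 0.2·(1500/37) = 300/37 in ≈ 8.108 in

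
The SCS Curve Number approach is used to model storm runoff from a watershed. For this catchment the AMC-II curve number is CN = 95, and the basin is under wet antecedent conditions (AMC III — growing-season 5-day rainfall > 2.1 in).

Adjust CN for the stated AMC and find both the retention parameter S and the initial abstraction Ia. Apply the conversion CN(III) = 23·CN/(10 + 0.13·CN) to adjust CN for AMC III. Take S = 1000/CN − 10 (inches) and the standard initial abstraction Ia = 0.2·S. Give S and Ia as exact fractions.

CN(III) from CN(II)=95: (23·95)/(10 + 0.13·95) = 43700/447 ≈ 97.763
Max retention: S = 1000/(43700/447) − 10 = 100/437 in (≈ 0.229 in)
Initial abstraction Ia = S/5 = (100/437)/5 = 20/437 ≈ 0.046 in

S = 100/437 in ≈ 0.229 in; Ia = 20/437 in ≈ 0.046 in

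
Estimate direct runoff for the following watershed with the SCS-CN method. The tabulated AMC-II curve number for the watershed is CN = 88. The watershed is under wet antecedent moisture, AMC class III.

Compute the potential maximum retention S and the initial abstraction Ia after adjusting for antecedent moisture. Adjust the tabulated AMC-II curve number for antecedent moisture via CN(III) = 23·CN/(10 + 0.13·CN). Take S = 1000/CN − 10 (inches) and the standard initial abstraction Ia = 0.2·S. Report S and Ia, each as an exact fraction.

S = 150/253 in ≈ 0.593 in; Ia = 30/253 in ≈ 0.119 in

Adjust CN=88 to AMC III: 23·88/(10 + 0.13·88) → 2024 ÷ (536/25) = 6325/67 ≈ 94.403
Retention S: 1000/CN − 10 with CN=94.403 → S = 150/253 ≈ 0.593 in
Ia = 0.2·(150/253) = 30/253 in ≈ 0.119 in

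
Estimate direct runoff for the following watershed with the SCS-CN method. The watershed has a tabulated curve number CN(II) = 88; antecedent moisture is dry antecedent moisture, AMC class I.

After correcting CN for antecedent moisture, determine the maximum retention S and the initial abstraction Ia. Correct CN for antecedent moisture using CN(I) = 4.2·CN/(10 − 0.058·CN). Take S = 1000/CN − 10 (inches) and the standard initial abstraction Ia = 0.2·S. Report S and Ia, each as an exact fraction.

S = 250/77 in ≈ 3.247 in; Ia = 50/77 in ≈ 0.649 in

CN(I) from CN(II)=88: (4.2·88)/(10 − 0.058·88) = 3850/51 ≈ 75.490
Retention S: 1000/CN − 10 with CN=75.490 → S = 250/77 ≈ 3.247 in
Ia = 0.2·(250/77) = 50/77 in ≈ 0.649 in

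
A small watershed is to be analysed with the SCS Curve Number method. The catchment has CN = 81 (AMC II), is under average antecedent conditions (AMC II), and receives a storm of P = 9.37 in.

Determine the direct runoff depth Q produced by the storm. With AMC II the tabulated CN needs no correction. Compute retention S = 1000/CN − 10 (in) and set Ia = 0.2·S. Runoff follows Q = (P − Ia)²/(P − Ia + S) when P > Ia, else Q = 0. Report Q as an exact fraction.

Q = 5197977409/737885700 in ≈ 7.044 in

Average conditions: CN = 81 (no AMC adjustment).
Retention S: 1000/CN − 10 with CN=81.000 → S = 190/81 ≈ 2.346 in
Initial abstraction Ia = S/5 = (190/81)/5 = 38/81 ≈ 0.469 in
P − Ia = 9.370 − 0.469 = 72097/8100 ≈ 8.901 in (> 0, runoff occurs)
Runoff Q = (P−Ia)²/(P−Ia+S) = (8.901)²/(8.901+2.346) = 5197977409/737885700 ≈ 7.044 in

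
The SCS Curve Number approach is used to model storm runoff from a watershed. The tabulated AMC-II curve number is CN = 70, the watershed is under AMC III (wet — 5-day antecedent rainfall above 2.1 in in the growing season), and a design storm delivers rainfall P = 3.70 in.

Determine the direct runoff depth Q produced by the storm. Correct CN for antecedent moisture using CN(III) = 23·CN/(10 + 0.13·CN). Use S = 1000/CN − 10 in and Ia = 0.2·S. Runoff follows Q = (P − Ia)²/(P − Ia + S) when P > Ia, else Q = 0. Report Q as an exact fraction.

CN(III) from CN(II)=70: (23·70)/(10 + 0.13·70) = 16100/191 ≈ 84.293
Retention S: 1000/CN − 10 with CN=84.293 → S = 300/161 ≈ 1.863 in
Ia = 0.2·(300/161) = 60/161 in ≈ 0.373 in
Excess rainfall: 3.700 − 0.373 = 3.327 in; P > Ia so Q > 0
Q = (5357/1610)²/((5357/1610) + 300/161) = (28697449/2592100)/(8357/1610) = 28697449/13454770 in ≈ 2.133 in

Q = 28697449/13454770 in ≈ 2.133 in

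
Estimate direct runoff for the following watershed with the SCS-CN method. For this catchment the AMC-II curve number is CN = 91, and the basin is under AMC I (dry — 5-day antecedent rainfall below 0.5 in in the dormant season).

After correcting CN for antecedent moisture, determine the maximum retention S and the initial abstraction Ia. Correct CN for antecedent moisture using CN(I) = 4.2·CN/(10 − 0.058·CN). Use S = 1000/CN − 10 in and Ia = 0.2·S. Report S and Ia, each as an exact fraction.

S = 1500/637 in ≈ 2.355 in; Ia = 300/637 in ≈ 0.471 in

CN(I) from CN(II)=91: (4.2·91)/(10 − 0.058·91) = 63700/787 ≈ 80.940
S = 1000/(63700/787) − 10 = 1500/637 in ≈ 2.355 in
Ia = 0.2·(1500/637) = 300/637 in ≈ 0.471 in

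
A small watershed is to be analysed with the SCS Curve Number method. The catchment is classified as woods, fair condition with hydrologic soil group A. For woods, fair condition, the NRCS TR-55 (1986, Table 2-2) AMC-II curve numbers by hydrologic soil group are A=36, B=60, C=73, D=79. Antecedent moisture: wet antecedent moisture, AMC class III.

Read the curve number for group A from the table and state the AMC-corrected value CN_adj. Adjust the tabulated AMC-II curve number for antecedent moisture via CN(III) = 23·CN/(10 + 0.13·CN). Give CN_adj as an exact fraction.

NRCS table: woods, fair condition, soil group A → CN(II) = 36
Adjust CN=36 to AMC III: 23·36/(10 + 0.13·36) → 828 ÷ (367/25) = 20700/367 ≈ 56.403

CN_adj = 20700/367 ≈ 56.403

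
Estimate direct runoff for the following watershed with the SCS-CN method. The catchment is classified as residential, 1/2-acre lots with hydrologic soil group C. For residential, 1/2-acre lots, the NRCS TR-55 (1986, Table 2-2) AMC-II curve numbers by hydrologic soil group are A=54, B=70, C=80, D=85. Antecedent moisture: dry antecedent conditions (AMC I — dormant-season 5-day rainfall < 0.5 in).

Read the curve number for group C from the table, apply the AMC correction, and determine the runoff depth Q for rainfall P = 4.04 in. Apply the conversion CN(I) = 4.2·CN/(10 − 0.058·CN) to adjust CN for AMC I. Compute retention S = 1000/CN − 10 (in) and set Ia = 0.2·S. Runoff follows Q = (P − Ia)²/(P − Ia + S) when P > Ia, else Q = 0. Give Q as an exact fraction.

NRCS table: residential, 1/2-acre lots, soil group C → CN(II) = 80
Adjust CN=80 to AMC I: 4.2·80/(10 − 0.058·80) → 336 ÷ (134/25) = 4200/67 ≈ 62.687
S = 1000/(4200/67) − 10 = 125/21 in ≈ 5.952 in
Initial abstraction Ia = S/5 = (125/21)/5 = 25/21 ≈ 1.190 in
P − Ia = 4.040 − 1.190 = 1496/525 ≈ 2.850 in (> 0, runoff occurs)
Q: (1496/525)² ÷ (4621/525) = 2238016/2426025 in (≈ 0.923 in)

Q = 2238016/2426025 in ≈ 0.923 in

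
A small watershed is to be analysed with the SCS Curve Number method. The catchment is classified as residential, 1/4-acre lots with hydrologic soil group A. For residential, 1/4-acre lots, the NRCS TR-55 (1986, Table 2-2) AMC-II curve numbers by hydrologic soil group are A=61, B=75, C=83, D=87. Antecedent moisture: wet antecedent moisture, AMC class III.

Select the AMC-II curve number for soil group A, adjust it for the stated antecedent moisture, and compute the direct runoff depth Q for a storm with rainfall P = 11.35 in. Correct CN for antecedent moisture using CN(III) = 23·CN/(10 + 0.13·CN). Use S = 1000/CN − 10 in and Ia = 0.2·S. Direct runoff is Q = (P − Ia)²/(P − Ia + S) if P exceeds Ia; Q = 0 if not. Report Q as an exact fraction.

Q = 91736900161/10687520860 in ≈ 8.584 in

NRCS table: residential, 1/4-acre lots, soil group A → CN(II) = 61
Wet (AMC III): CN(III) = 23·61/(10 + 0.13·61) = 1403/(1793/100) = 140300/1793 ≈ 78.249
S = 1000/(140300/1793) − 10 = 3900/1403 in ≈ 2.780 in
Initial abstraction Ia = S/5 = (3900/1403)/5 = 780/1403 ≈ 0.556 in
P − Ia = 11.350 − 0.556 = 302881/28060 ≈ 10.794 in (> 0, runoff occurs)
Runoff Q = (P−Ia)²/(P−Ia+S) = (10.794)²/(10.794+2.780) = 91736900161/10687520860 ≈ 8.584 in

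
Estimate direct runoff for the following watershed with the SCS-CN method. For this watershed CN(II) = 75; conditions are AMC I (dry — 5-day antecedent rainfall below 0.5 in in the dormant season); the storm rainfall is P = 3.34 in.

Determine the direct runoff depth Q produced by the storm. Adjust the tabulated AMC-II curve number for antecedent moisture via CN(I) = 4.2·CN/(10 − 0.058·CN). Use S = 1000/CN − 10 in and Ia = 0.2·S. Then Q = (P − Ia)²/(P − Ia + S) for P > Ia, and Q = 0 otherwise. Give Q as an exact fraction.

Dry (AMC I): CN(I) = 4.2·75/(10 − 0.058·75) = 315/(113/20) = 6300/113 ≈ 55.752
Retention S: 1000/CN − 10 with CN=55.752 → S = 500/63 ≈ 7.937 in
Initial abstraction Ia = S/5 = (500/63)/5 = 100/63 ≈ 1.587 in
P − Ia = 3.340 − 1.587 = 5521/3150 ≈ 1.753 in (> 0, runoff occurs)
Runoff Q = (P−Ia)²/(P−Ia+S) = (1.753)²/(1.753+7.937) = 30481441/96141150 ≈ 0.317 in

Q = 30481441/96141150 in ≈ 0.317 in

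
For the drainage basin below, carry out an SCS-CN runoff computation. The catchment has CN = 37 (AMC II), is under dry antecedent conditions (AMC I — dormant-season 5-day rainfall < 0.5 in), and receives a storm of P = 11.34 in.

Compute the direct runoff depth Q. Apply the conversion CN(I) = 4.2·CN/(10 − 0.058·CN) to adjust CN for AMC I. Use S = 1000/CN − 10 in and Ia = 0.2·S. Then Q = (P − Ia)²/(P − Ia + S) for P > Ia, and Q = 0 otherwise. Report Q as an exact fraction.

Adjust CN=37 to AMC I: 4.2·37/(10 − 0.058·37) → (777/5) ÷ (3927/500) = 3700/187 ≈ 19.786
S = 1000/(3700/187) − 10 = 1500/37 in ≈ 40.541 in
Ia = 0.2·(1500/37) = 300/37 in ≈ 8.108 in
P − Ia = 11.340 − 8.108 = 5979/1850 ≈ 3.232 in (> 0, runoff occurs)
Q = (5979/1850)²/((5979/1850) + 1500/37) = (35748441/3422500)/(80979/1850) = 11916147/49937050 in ≈ 0.239 in

Q = 11916147/49937050 in ≈ 0.239 in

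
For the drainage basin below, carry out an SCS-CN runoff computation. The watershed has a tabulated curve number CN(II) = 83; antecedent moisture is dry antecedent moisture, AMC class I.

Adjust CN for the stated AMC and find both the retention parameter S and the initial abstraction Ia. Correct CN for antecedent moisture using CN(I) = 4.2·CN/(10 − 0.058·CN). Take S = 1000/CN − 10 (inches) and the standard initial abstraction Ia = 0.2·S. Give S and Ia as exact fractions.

S = 8500/1743 in ≈ 4.877 in; Ia = 1700/1743 in ≈ 0.975 in

Dry (AMC I): CN(I) = 4.2·83/(10 − 0.058·83) = (1743/5)/(2593/500) = 174300/2593 ≈ 67.219
Max retention: S = 1000/(174300/2593) − 10 = 8500/1743 in (≈ 4.877 in)
Ia = 0.2S: 0.2·4.877 = 0.975 in (exactly 1700/1743)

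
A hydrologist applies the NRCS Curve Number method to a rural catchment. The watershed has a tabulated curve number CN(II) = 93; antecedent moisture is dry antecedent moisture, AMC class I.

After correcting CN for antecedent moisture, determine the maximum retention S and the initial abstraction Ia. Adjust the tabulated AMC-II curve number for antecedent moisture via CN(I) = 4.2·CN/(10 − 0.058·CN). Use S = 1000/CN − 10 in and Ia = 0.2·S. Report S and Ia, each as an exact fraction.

S = 500/279 in ≈ 1.792 in; Ia = 100/279 in ≈ 0.358 in

Adjust CN=93 to AMC I: 4.2·93/(10 − 0.058·93) → (1953/5) ÷ (2303/500) = 27900/329 ≈ 84.802
Max retention: S = 1000/(27900/329) − 10 = 500/279 in (≈ 1.792 in)
Ia = 0.2S: 0.2·1.792 = 0.358 in (exactly 100/279)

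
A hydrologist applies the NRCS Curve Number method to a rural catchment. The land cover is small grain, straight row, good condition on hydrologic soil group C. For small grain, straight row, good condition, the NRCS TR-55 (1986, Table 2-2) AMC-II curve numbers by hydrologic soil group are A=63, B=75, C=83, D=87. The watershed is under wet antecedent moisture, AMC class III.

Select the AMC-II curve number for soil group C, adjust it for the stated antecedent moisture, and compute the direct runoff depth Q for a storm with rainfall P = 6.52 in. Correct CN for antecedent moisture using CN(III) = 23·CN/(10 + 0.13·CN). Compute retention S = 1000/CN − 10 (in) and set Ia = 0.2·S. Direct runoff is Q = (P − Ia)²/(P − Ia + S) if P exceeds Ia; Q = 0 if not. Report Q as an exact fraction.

Q = 91607312889/16473095075 in ≈ 5.561 in

NRCS table: small grain, straight row, good condition, soil group C → CN(II) = 83
CN(III) from CN(II)=83: (23·83)/(10 + 0.13·83) = 190900/2079 ≈ 91.823
S = 1000/(190900/2079) − 10 = 1700/1909 in ≈ 0.891 in
Initial abstraction Ia = S/5 = (1700/1909)/5 = 340/1909 ≈ 0.178 in
P − Ia = 6.520 − 0.178 = 302667/47725 ≈ 6.342 in (> 0, runoff occurs)
Q: (302667/47725)² ÷ (345167/47725) = 91607312889/16473095075 in (≈ 5.561 in)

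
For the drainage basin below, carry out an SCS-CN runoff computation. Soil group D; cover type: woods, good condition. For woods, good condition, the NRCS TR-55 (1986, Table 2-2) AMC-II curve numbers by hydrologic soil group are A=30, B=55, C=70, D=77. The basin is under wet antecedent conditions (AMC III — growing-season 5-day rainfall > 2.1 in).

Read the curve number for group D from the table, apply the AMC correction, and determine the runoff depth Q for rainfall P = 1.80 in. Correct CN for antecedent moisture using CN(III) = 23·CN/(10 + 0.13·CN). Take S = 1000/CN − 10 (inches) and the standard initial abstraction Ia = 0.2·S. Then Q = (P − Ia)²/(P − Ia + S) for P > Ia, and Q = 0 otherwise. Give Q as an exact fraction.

NRCS table: woods, good condition, soil group D → CN(II) = 77
Adjust CN=77 to AMC III: 23·77/(10 + 0.13·77) → 1771 ÷ (2001/100) = 7700/87 ≈ 88.506
Max retention: S = 1000/(7700/87) − 10 = 100/77 in (≈ 1.299 in)
Initial abstraction Ia = S/5 = (100/77)/5 = 20/77 ≈ 0.260 in
P − Ia = 1.800 − 0.260 = 593/385 ≈ 1.540 in (> 0, runoff occurs)
Runoff Q = (P−Ia)²/(P−Ia+S) = (1.540)²/(1.540+1.299) = 351649/420805 ≈ 0.836 in

Q = 351649/420805 in ≈ 0.836 in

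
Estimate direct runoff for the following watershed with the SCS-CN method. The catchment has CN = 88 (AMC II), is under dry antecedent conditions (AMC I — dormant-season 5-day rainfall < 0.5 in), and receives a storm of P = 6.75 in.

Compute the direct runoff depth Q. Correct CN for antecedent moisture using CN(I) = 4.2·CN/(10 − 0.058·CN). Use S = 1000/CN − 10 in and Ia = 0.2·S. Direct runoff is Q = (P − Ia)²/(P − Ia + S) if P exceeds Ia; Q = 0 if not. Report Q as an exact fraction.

Q = 3530641/886732 in ≈ 3.982 in

Adjust CN=88 to AMC I: 4.2·88/(10 − 0.058·88) → (1848/5) ÷ (612/125) = 3850/51 ≈ 75.490
Retention S: 1000/CN − 10 with CN=75.490 → S = 250/77 ≈ 3.247 in
Ia = 0.2·(250/77) = 50/77 in ≈ 0.649 in
Excess rainfall: 6.750 − 0.649 = 6.101 in; P > Ia so Q > 0
Runoff Q = (P−Ia)²/(P−Ia+S) = (6.101)²/(6.101+3.247) = 3530641/886732 ≈ 3.982 in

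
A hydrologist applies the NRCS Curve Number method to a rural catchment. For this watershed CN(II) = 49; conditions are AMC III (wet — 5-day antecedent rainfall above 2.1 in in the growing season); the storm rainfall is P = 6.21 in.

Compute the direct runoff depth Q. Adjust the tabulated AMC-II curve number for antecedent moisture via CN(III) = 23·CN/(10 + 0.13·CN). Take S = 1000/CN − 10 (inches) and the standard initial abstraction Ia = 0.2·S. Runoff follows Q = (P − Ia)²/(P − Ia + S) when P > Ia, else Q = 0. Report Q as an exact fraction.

Adjust CN=49 to AMC III: 23·49/(10 + 0.13·49) → 1127 ÷ (1637/100) = 112700/1637 ≈ 68.845
Retention S: 1000/CN − 10 with CN=68.845 → S = 5100/1127 ≈ 4.525 in
Ia = 0.2S: 0.2·4.525 = 0.905 in (exactly 1020/1127)
Excess rainfall: 6.210 − 0.905 = 5.305 in; P > Ia so Q > 0
Runoff Q = (P−Ia)²/(P−Ia+S) = (5.305)²/(5.305+4.525) = 119148316563/41618870300 ≈ 2.863 in

Q = 119148316563/41618870300 in ≈ 2.863 in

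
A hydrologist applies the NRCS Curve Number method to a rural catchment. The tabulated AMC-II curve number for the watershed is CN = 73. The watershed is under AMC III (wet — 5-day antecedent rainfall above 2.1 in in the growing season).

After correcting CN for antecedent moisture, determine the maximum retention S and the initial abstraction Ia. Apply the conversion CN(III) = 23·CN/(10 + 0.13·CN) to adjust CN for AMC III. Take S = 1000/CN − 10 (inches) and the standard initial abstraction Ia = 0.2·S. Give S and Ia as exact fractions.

CN(III) from CN(II)=73: (23·73)/(10 + 0.13·73) = 167900/1949 ≈ 86.147
Max retention: S = 1000/(167900/1949) − 10 = 2700/1679 in (≈ 1.608 in)
Initial abstraction Ia = S/5 = (2700/1679)/5 = 540/1679 ≈ 0.322 in

S = 2700/1679 in ≈ 1.608 in; Ia = 540/1679 in ≈ 0.322 in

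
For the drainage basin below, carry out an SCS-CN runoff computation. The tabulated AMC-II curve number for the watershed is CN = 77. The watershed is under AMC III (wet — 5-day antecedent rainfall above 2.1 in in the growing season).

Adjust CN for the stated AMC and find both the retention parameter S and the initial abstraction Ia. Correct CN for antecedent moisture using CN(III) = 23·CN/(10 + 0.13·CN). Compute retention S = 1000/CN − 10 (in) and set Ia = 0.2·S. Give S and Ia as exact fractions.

S = 100/77 in ≈ 1.299 in; Ia = 20/77 in ≈ 0.260 in

Adjust CN=77 to AMC III: 23·77/(10 + 0.13·77) → 1771 ÷ (2001/100) = 7700/87 ≈ 88.506
Retention S: 1000/CN − 10 with CN=88.506 → S = 100/77 ≈ 1.299 in
Ia = 0.2·(100/77) = 20/77 in ≈ 0.260 in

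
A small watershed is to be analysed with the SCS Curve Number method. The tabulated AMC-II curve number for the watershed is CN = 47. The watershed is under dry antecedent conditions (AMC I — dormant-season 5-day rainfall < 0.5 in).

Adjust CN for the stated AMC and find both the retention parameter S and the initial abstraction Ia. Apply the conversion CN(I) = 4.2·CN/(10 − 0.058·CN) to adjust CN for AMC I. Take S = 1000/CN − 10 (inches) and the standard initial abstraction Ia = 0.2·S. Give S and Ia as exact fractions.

Dry (AMC I): CN(I) = 4.2·47/(10 − 0.058·47) = (987/5)/(3637/500) = 98700/3637 ≈ 27.138
Max retention: S = 1000/(98700/3637) − 10 = 26500/987 in (≈ 26.849 in)
Ia = 0.2S: 0.2·26.849 = 5.370 in (exactly 5300/987)

S = 26500/987 in ≈ 26.849 in; Ia = 5300/987 in ≈ 5.370 in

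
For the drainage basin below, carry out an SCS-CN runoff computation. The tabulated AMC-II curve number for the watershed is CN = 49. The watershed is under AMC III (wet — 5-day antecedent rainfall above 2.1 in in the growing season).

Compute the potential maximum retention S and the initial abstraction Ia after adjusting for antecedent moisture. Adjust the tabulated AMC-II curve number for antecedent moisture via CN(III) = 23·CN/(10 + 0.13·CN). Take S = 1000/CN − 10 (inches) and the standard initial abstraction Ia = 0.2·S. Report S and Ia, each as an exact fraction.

S = 5100/1127 in ≈ 4.525 in; Ia = 1020/1127 in ≈ 0.905 in

Wet (AMC III): CN(III) = 23·49/(10 + 0.13·49) = 1127/(1637/100) = 112700/1637 ≈ 68.845
Retention S: 1000/CN − 10 with CN=68.845 → S = 5100/1127 ≈ 4.525 in
Initial abstraction Ia = S/5 = (5100/1127)/5 = 1020/1127 ≈ 0.905 in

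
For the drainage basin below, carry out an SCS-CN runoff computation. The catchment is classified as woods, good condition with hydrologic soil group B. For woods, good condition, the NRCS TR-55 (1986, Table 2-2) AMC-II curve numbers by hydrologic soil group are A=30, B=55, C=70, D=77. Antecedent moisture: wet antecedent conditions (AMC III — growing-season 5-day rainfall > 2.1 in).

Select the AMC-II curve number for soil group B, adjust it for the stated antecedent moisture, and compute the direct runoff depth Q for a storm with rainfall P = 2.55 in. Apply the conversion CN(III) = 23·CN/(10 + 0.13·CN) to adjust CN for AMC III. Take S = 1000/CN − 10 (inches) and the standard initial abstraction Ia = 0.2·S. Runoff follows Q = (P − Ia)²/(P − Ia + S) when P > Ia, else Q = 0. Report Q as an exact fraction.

NRCS table: woods, good condition, soil group B → CN(II) = 55
Wet (AMC III): CN(III) = 23·55/(10 + 0.13·55) = 1265/(343/20) = 25300/343 ≈ 73.761
S = 1000/(25300/343) − 10 = 900/253 in ≈ 3.557 in
Initial abstraction Ia = S/5 = (900/253)/5 = 180/253 ≈ 0.711 in
Since P=2.550 > Ia=0.711: effective rainfall P−Ia = 9303/5060 in
Q = (9303/5060)²/((9303/5060) + 900/253) = (86545809/25603600)/(27303/5060) = 28848603/46051060 in ≈ 0.626 in

Q = 28848603/46051060 in ≈ 0.626 in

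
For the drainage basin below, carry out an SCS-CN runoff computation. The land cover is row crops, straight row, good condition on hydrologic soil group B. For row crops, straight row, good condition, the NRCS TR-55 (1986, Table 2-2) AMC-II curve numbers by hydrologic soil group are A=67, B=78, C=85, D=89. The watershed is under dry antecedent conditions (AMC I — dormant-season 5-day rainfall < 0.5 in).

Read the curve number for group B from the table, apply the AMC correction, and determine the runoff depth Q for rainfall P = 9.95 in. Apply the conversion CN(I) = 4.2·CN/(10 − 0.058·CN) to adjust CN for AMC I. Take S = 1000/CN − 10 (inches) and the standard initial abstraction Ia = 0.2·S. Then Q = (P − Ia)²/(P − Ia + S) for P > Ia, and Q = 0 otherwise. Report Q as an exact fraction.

NRCS table: row crops, straight row, good condition, soil group B → CN(II) = 78
CN(I) from CN(II)=78: (4.2·78)/(10 − 0.058·78) = 81900/1369 ≈ 59.825
Retention S: 1000/CN − 10 with CN=59.825 → S = 5500/819 ≈ 6.716 in
Ia = 0.2S: 0.2·6.716 = 1.343 in (exactly 1100/819)
Excess rainfall: 9.950 − 1.343 = 8.607 in; P > Ia so Q > 0
Runoff Q = (P−Ia)²/(P−Ia+S) = (8.607)²/(8.607+6.716) = 19875642361/4111068780 ≈ 4.835 in

Q = 19875642361/4111068780 in ≈ 4.835 in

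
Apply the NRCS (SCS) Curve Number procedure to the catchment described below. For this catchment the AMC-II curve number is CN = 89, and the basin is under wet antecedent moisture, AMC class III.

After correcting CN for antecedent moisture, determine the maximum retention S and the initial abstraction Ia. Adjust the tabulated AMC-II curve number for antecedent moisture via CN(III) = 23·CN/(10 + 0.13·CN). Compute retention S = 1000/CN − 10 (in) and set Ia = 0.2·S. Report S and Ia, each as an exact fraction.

S = 1100/2047 in ≈ 0.537 in; Ia = 220/2047 in ≈ 0.107 in

Wet (AMC III): CN(III) = 23·89/(10 + 0.13·89) = 2047/(2157/100) = 204700/2157 ≈ 94.900
Max retention: S = 1000/(204700/2157) − 10 = 1100/2047 in (≈ 0.537 in)
Ia = 0.2S: 0.2·0.537 = 0.107 in (exactly 220/2047)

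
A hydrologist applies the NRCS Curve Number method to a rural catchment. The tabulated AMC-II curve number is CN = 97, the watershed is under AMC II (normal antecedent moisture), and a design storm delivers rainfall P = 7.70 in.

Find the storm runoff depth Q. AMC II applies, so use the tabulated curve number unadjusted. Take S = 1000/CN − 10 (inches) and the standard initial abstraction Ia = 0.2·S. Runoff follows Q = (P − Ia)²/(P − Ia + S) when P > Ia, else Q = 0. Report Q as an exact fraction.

Q = 54893281/7477730 in ≈ 7.341 in

CN(II) = 97; AMC II needs no correction.
Max retention: S = 1000/97 − 10 = 30/97 in (≈ 0.309 in)
Initial abstraction Ia = S/5 = (30/97)/5 = 6/97 ≈ 0.062 in
Excess rainfall: 7.700 − 0.062 = 7.638 in; P > Ia so Q > 0
Q = (7409/970)²/((7409/970) + 30/97) = (54893281/940900)/(7709/970) = 54893281/7477730 in ≈ 7.341 in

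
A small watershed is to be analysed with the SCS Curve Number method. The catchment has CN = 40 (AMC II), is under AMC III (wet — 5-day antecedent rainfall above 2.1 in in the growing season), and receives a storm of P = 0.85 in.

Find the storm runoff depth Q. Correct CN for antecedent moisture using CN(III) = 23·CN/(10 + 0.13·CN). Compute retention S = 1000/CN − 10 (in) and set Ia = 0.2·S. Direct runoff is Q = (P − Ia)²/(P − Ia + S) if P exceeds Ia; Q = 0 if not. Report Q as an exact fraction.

Q = 0 in ≈ 0.000 in

Wet (AMC III): CN(III) = 23·40/(10 + 0.13·40) = 920/(76/5) = 1150/19 ≈ 60.526
Max retention: S = 1000/(1150/19) − 10 = 150/23 in (≈ 6.522 in)
Initial abstraction Ia = S/5 = (150/23)/5 = 30/23 ≈ 1.304 in
P = 0.850 ≤ Ia = 1.304 in: entire storm abstracted, Q = 0.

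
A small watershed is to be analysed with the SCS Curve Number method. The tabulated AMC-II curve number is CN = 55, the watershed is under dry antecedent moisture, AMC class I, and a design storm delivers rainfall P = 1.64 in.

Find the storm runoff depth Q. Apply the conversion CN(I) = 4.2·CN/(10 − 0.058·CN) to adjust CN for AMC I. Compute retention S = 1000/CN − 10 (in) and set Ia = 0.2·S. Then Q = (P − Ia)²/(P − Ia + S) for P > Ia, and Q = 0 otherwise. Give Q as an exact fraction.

Q = 0 in ≈ 0.000 in

Adjust CN=55 to AMC I: 4.2·55/(10 − 0.058·55) → 231 ÷ (681/100) = 7700/227 ≈ 33.921
S = 1000/(7700/227) − 10 = 1500/77 in ≈ 19.481 in
Initial abstraction Ia = S/5 = (1500/77)/5 = 300/77 ≈ 3.896 in
P = 1.640 ≤ Ia = 3.896 in: entire storm abstracted, Q = 0.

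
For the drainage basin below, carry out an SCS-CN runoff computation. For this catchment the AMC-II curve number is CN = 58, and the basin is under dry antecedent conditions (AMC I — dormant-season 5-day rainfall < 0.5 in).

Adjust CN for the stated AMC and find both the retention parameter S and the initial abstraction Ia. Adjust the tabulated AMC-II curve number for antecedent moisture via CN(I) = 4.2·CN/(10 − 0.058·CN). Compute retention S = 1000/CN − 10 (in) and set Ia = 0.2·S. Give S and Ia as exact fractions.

S = 500/29 in ≈ 17.241 in; Ia = 100/29 in ≈ 3.448 in

CN(I) from CN(II)=58: (4.2·58)/(10 − 0.058·58) = 2900/79 ≈ 36.709
Max retention: S = 1000/(2900/79) − 10 = 500/29 in (≈ 17.241 in)
Ia = 0.2S: 0.2·17.241 = 3.448 in (exactly 100/29)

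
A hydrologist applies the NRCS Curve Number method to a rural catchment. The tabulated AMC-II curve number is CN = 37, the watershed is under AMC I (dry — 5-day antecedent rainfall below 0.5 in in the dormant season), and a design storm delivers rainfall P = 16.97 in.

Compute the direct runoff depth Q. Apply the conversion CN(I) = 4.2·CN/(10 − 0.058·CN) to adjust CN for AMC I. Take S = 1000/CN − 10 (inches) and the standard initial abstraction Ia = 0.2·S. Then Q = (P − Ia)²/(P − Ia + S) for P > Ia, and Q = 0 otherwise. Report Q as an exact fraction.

Q = 1075118521/676319300 in ≈ 1.590 in

Dry (AMC I): CN(I) = 4.2·37/(10 − 0.058·37) = (777/5)/(3927/500) = 3700/187 ≈ 19.786
Retention S: 1000/CN − 10 with CN=19.786 → S = 1500/37 ≈ 40.541 in
Ia = 0.2S: 0.2·40.541 = 8.108 in (exactly 300/37)
P − Ia = 16.970 − 8.108 = 32789/3700 ≈ 8.862 in (> 0, runoff occurs)
Q = (32789/3700)²/((32789/3700) + 1500/37) = (1075118521/13690000)/(182789/3700) = 1075118521/676319300 in ≈ 1.590 in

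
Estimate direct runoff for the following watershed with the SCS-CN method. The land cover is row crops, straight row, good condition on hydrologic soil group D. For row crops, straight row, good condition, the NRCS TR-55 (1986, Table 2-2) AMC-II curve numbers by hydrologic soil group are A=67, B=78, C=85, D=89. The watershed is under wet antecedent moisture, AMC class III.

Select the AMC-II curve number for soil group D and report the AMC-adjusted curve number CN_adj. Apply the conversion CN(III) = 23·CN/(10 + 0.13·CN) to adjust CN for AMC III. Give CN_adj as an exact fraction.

NRCS table: row crops, straight row, good condition, soil group D → CN(II) = 89
Wet (AMC III): CN(III) = 23·89/(10 + 0.13·89) = 2047/(2157/100) = 204700/2157 ≈ 94.900

CN_adj = 204700/2157 ≈ 94.900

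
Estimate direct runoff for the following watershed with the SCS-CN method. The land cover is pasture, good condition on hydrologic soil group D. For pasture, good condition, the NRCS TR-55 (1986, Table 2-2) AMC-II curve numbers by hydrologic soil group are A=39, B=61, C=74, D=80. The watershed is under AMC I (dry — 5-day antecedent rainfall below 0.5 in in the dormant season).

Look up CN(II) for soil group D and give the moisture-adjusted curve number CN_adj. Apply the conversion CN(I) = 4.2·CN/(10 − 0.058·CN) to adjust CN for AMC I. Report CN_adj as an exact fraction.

CN_adj = 4200/67 ≈ 62.687

NRCS table: pasture, good condition, soil group D → CN(II) = 80
CN(I) from CN(II)=80: (4.2·80)/(10 − 0.058·80) = 4200/67 ≈ 62.687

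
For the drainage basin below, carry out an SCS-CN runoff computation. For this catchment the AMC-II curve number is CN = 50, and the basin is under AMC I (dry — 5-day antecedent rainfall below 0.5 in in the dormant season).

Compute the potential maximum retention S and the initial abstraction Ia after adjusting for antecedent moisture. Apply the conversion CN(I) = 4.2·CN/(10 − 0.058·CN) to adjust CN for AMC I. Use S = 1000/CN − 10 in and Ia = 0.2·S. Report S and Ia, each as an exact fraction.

S = 500/21 in ≈ 23.810 in; Ia = 100/21 in ≈ 4.762 in

Dry (AMC I): CN(I) = 4.2·50/(10 − 0.058·50) = 210/(71/10) = 2100/71 ≈ 29.577
Max retention: S = 1000/(2100/71) − 10 = 500/21 in (≈ 23.810 in)
Ia = 0.2·(500/21) = 100/21 in ≈ 4.762 in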